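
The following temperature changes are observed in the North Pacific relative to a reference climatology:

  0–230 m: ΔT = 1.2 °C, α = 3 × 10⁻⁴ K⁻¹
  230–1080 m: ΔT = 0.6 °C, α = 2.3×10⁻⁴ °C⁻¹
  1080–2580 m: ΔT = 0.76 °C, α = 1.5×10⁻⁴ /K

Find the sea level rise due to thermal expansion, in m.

0–230 m: 1.2 × 3×10⁻⁴ × 230 = 0.08280 m
0.6 × 2.3×10⁻⁴ × 850 = 0.11730 m
1080–2580 m: 0.76 × 1.5×10⁻⁴ × 1500 = 0.17100 m
Δh = 0.08280 + 0.11730 + 0.17100 = 0.37110 m ≈ 0.371 m

Δh ≈ 0.371 m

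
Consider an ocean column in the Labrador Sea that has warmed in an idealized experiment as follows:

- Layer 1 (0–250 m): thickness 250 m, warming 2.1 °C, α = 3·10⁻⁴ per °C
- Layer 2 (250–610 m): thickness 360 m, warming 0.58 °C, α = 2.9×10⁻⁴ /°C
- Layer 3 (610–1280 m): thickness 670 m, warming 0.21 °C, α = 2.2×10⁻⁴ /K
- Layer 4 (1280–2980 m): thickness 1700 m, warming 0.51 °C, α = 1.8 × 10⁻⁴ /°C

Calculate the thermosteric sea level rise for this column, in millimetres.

410 mm of thermosteric rise

Layer 1: 250 × 3×10⁻⁴ × 2.1 = 0.15750 m
0.58 × 360 × 2.9×10⁻⁴ = 0.060552 m
610–1280 m: 2.2×10⁻⁴ × 0.21 × 670 = 0.030954 m
Layer 4: 1.8×10⁻⁴ × 1700 × 0.51 = 0.15606 m
Δh = 0.15750 + 0.060552 + 0.030954 + 0.15606 = 0.405066 m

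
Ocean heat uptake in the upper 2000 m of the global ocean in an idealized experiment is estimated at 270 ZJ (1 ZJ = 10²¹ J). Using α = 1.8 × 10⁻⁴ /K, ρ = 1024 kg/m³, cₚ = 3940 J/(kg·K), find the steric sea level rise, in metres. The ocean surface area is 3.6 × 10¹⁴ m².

Δh = 0.0335 m

Per unit area: Q = 270×10²¹ / (3.6×10¹⁴) = 7.5×10⁸ J/m²
Δh = αQ/(ρcₚ) = 1.8×10⁻⁴ × 7.5×10⁸ / (1024 × 3940) ≈ 0.033461 m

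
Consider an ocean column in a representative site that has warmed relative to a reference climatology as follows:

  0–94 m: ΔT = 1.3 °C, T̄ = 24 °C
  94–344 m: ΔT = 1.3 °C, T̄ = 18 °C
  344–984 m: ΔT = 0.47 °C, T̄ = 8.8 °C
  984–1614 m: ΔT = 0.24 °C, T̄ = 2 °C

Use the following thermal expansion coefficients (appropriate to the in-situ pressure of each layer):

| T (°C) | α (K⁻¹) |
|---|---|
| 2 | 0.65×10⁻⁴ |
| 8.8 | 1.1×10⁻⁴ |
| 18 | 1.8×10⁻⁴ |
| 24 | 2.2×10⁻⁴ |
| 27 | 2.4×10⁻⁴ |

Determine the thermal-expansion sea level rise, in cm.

Layer 1 at 24 °C → α = 2.2×10⁻⁴ K⁻¹
Layer 2 at 18 °C → α = 1.8×10⁻⁴ K⁻¹
Layer 3 at 8.8 °C → α = 1.1×10⁻⁴ K⁻¹
Layer 4 at 2 °C → α = 0.65×10⁻⁴ K⁻¹
0–94 m: 2.2×10⁻⁴ × 1.3 × 94 = 0.026884 m
94–344 m: 1.8×10⁻⁴ × 250 × 1.3 = 0.05850 m
0.47 × 640 × 1.1×10⁻⁴ = 0.033088 m
984–1614 m: 0.24 × 0.65×10⁻⁴ × 630 = 0.009828 m
Δh = 0.026884 + 0.05850 + 0.033088 + 0.009828 = 0.12830 m

Δh ≈ 12.8 cm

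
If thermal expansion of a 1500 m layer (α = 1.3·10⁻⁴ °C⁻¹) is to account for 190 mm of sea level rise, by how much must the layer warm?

about 0.974 K

ΔT = Δh/(αH) = 0.19 / (1.3×10⁻⁴ × 1500) ≈ 0.9744 K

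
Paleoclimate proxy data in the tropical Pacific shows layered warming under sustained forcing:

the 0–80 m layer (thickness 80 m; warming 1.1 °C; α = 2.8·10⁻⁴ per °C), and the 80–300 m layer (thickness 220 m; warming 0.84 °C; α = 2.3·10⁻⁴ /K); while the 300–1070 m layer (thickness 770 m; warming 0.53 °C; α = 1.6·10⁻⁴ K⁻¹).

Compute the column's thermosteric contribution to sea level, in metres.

Layer 1: 2.8×10⁻⁴ × 1.1 × 80 = 0.02464 m
Layer 2: 220 × 2.3×10⁻⁴ × 0.84 = 0.042504 m
Layer 3: 1.6×10⁻⁴ × 770 × 0.53 = 0.065296 m
Δh = 0.02464 + 0.042504 + 0.065296 = 0.13244 m

Δh = 0.132 m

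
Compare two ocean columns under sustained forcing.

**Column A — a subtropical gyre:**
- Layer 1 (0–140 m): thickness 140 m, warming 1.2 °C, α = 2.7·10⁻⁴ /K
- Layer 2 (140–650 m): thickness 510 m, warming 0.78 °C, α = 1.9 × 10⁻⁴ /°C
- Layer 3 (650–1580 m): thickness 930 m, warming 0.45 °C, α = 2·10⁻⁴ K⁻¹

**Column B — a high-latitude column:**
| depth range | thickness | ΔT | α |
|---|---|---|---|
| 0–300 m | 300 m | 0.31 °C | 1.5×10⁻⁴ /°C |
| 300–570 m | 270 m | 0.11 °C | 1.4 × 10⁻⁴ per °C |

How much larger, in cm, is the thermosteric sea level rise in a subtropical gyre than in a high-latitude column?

A 0–140 m: 140 × 2.7×10⁻⁴ × 1.2 = 0.04536 m
A Layer 2: 1.9×10⁻⁴ × 510 × 0.78 = 0.075582 m
A 650–1580 m: 2×10⁻⁴ × 0.45 × 930 = 0.08370 m
A total: 0.204642 m
B 0–300 m: 300 × 1.5×10⁻⁴ × 0.31 = 0.01395 m
B 300–570 m: 0.11 × 270 × 1.4×10⁻⁴ = 0.004158 m
B total: 0.018108 m
Difference: 0.204642 − 0.018108 = 0.186534 m

Δh_A − Δh_B ≈ 19 cm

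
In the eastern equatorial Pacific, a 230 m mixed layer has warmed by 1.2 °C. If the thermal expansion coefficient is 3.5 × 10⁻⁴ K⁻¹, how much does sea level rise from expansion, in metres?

Δh = αΔT·H = 3.5×10⁻⁴ × 1.2 × 230 = 0.09660 m

about 0.0966 m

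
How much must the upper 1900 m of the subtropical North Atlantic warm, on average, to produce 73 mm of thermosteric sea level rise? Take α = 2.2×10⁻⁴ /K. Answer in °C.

about 0.175 °C

ΔT = Δh/(αH) = 0.073 / (2.2×10⁻⁴ × 1900) ≈ 0.1746 °C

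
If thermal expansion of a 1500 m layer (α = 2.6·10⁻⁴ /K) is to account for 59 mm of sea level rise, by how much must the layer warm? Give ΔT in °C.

about 0.151 °C

ΔT = Δh/(αH) = 0.059 / (2.6×10⁻⁴ × 1500) ≈ 0.1513 °C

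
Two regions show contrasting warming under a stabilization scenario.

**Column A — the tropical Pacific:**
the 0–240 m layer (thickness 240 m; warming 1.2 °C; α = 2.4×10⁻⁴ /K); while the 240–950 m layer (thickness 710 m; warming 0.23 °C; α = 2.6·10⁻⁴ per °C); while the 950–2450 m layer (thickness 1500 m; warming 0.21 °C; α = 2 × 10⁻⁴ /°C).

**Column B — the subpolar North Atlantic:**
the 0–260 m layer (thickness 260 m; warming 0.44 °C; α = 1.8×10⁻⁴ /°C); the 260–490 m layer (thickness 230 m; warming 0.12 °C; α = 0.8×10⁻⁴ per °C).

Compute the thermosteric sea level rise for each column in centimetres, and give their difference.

Δh_A ≈ 17.5 cm, Δh_B ≈ 2.28 cm; difference ≈ 15.2 cm

A 2.4×10⁻⁴ × 1.2 × 240 = 0.06912 m
A Layer 2: 0.23 × 710 × 2.6×10⁻⁴ = 0.042458 m
A Layer 3: 0.21 × 1500 × 2×10⁻⁴ = 0.06300 m
A total: 0.174578 m
B 0.44 × 1.8×10⁻⁴ × 260 = 0.020592 m
B 260–490 m: 0.8×10⁻⁴ × 0.12 × 230 = 0.002208 m
B total: 0.02280 m
Difference: 0.174578 − 0.02280 = 0.151778 m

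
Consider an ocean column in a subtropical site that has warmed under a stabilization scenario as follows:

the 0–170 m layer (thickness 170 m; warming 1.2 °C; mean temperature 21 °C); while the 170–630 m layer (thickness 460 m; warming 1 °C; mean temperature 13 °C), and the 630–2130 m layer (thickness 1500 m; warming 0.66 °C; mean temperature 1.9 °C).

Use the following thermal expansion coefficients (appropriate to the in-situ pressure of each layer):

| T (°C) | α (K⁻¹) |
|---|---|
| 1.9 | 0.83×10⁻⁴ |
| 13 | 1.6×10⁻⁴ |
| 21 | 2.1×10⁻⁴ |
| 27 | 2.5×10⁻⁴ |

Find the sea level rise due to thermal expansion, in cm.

Δh ≈ 19.9 cm

Layer 1 at 21 °C → α = 2.1×10⁻⁴ K⁻¹
Layer 2 at 13 °C → α = 1.6×10⁻⁴ K⁻¹
Layer 3 at 1.9 °C → α = 0.83×10⁻⁴ K⁻¹
0–170 m: 170 × 2.1×10⁻⁴ × 1.2 = 0.04284 m
Layer 2: 1 × 460 × 1.6×10⁻⁴ = 0.07360 m
630–2130 m: 0.83×10⁻⁴ × 1500 × 0.66 = 0.08217 m
Δh = 0.04284 + 0.07360 + 0.08217 = 0.19861 m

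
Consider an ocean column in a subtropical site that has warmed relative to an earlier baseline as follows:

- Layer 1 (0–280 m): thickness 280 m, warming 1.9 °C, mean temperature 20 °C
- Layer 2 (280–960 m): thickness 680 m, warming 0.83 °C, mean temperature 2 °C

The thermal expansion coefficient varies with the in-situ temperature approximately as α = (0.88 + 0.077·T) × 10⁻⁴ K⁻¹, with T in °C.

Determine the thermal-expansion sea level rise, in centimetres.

Layer 1: α = (0.88 + 0.077×20)×10⁻⁴ = 2.42×10⁻⁴ K⁻¹
Layer 2: α = (0.88 + 0.077×2)×10⁻⁴ = 1.034×10⁻⁴ K⁻¹
Layer 1: 2.42×10⁻⁴ × 1.9 × 280 = 0.128744 m
0.83 × 1.034×10⁻⁴ × 680 = 0.05835896 m
Δh = 0.128744 + 0.05835896 = 0.18710296 m

about 18.7 cm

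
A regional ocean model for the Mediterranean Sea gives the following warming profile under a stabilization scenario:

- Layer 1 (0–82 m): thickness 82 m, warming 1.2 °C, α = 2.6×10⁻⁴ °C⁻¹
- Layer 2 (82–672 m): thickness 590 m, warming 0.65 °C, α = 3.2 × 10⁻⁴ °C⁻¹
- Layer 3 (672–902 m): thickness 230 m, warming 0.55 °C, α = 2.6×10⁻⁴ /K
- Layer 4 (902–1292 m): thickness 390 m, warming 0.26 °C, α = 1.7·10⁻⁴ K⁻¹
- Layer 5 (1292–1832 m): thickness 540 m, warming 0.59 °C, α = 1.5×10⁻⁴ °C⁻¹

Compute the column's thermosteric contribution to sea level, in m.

1.2 × 82 × 2.6×10⁻⁴ = 0.025584 m
590 × 0.65 × 3.2×10⁻⁴ = 0.12272 m
672–902 m: 0.55 × 2.6×10⁻⁴ × 230 = 0.03289 m
902–1292 m: 0.26 × 390 × 1.7×10⁻⁴ = 0.017238 m
Layer 5: 540 × 0.59 × 1.5×10⁻⁴ = 0.04779 m
Δh = 0.025584 + 0.12272 + 0.03289 + 0.017238 + 0.04779 = 0.246222 m

0.246 m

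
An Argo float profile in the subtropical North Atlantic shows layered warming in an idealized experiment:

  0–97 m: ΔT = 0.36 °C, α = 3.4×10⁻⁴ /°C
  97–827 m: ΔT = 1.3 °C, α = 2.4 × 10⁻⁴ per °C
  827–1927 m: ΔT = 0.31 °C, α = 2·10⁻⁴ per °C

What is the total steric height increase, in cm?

3.4×10⁻⁴ × 97 × 0.36 = 0.0118728 m
730 × 1.3 × 2.4×10⁻⁴ = 0.22776 m
827–1927 m: 2×10⁻⁴ × 0.31 × 1100 = 0.06820 m
Δh = 0.0118728 + 0.22776 + 0.06820 = 0.3078328 m ≈ 31 cm

31 cm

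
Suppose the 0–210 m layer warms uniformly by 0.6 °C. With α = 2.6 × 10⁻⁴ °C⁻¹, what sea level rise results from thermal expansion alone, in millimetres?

Δh = αΔT·H = 2.6×10⁻⁴ × 0.6 × 210 = 0.03276 m

Δh ≈ 32.8 mm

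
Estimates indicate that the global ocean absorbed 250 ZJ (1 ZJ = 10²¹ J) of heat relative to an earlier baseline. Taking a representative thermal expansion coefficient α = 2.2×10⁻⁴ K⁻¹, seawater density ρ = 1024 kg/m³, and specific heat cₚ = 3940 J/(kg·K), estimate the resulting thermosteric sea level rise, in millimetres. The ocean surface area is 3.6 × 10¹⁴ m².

37.9 mm of thermosteric rise

Per unit area: Q = 250×10²¹ / (3.6×10¹⁴) ≈ 6.944×10⁸ J/m²
Δh = αQ/(ρcₚ) = 2.2×10⁻⁴ × 6.944×10⁸ / (1024 × 3940) ≈ 0.037865 m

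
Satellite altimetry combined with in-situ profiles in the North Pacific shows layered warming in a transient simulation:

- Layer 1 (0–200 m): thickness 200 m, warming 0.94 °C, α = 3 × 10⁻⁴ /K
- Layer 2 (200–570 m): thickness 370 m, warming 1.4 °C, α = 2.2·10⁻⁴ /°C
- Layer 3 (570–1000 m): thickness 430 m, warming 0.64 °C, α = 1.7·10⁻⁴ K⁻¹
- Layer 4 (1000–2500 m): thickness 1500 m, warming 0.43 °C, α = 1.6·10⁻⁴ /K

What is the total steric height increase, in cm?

200 × 3×10⁻⁴ × 0.94 = 0.05640 m
200–570 m: 370 × 2.2×10⁻⁴ × 1.4 = 0.11396 m
570–1000 m: 430 × 0.64 × 1.7×10⁻⁴ = 0.046784 m
1000–2500 m: 1500 × 0.43 × 1.6×10⁻⁴ = 0.10320 m
Δh = 0.05640 + 0.11396 + 0.046784 + 0.10320 = 0.320344 m

32.0 cm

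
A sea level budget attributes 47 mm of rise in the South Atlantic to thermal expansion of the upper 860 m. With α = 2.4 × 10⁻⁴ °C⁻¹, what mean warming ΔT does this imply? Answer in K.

0.228 K

ΔT = Δh/(αH) = 0.047 / (2.4×10⁻⁴ × 860) ≈ 0.2277 K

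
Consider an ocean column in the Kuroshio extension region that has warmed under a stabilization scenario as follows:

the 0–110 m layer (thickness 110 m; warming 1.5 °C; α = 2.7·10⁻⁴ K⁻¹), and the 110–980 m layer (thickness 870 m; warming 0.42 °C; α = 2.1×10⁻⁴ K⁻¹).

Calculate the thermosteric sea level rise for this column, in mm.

120 mm of thermosteric rise

Layer 1: 1.5 × 110 × 2.7×10⁻⁴ = 0.04455 m
Layer 2: 870 × 2.1×10⁻⁴ × 0.42 = 0.076734 m
Δh = 0.04455 + 0.076734 = 0.121284 m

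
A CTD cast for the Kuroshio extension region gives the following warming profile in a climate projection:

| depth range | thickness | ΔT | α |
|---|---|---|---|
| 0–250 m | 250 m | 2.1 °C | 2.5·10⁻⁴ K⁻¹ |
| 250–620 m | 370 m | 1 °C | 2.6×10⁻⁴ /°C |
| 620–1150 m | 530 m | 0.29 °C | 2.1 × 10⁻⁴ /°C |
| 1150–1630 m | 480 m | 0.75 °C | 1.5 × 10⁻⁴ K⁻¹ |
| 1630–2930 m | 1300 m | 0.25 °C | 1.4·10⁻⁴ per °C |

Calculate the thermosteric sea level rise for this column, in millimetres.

about 359 mm

0–250 m: 2.5×10⁻⁴ × 2.1 × 250 = 0.13125 m
250–620 m: 1 × 370 × 2.6×10⁻⁴ = 0.09620 m
530 × 0.29 × 2.1×10⁻⁴ = 0.032277 m
480 × 1.5×10⁻⁴ × 0.75 = 0.05400 m
1630–2930 m: 0.25 × 1300 × 1.4×10⁻⁴ = 0.04550 m
Δh = 0.13125 + 0.09620 + 0.032277 + 0.05400 + 0.04550 = 0.359227 m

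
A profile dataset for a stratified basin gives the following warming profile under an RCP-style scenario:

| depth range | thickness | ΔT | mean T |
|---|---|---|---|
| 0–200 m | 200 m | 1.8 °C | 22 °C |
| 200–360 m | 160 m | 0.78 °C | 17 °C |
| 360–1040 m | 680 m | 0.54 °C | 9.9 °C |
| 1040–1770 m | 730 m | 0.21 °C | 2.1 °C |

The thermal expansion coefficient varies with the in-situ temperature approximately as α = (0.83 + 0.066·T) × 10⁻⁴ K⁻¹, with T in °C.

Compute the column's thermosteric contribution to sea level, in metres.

about 0.176 m

Layer 1: α = (0.83 + 0.066×22)×10⁻⁴ = 2.282×10⁻⁴ K⁻¹
Layer 2: α = (0.83 + 0.066×17)×10⁻⁴ = 1.952×10⁻⁴ K⁻¹
Layer 3: α = (0.83 + 0.066×9.9)×10⁻⁴ = 1.4834×10⁻⁴ K⁻¹
Layer 4: α = (0.83 + 0.066×2.1)×10⁻⁴ = 0.9686×10⁻⁴ K⁻¹
Layer 1: 2.282×10⁻⁴ × 1.8 × 200 = 0.082152 m
200–360 m: 0.78 × 1.952×10⁻⁴ × 160 = 0.02436096 m
680 × 0.54 × 1.4834×10⁻⁴ = 0.054470448 m
0.21 × 0.9686×10⁻⁴ × 730 = 0.014848638 m
Δh = 0.082152 + 0.02436096 + 0.054470448 + 0.014848638 = 0.175832046 m ≈ 0.176 m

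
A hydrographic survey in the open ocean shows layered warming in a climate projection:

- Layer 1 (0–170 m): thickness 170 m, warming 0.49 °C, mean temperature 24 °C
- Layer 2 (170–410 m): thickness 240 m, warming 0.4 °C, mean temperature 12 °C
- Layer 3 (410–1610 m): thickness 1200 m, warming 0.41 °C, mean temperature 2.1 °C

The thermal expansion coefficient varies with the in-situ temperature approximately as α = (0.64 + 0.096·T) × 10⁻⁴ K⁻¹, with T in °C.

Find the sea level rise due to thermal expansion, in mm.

Layer 1: α = (0.64 + 0.096×24)×10⁻⁴ = 2.944×10⁻⁴ K⁻¹
Layer 2: α = (0.64 + 0.096×12)×10⁻⁴ = 1.792×10⁻⁴ K⁻¹
Layer 3: α = (0.64 + 0.096×2.1)×10⁻⁴ = 0.8416×10⁻⁴ K⁻¹
Layer 1: 0.49 × 2.944×10⁻⁴ × 170 = 0.02452352 m
0.4 × 1.792×10⁻⁴ × 240 = 0.0172032 m
Layer 3: 0.41 × 1200 × 0.8416×10⁻⁴ = 0.04140672 m
Δh = 0.02452352 + 0.0172032 + 0.04140672 = 0.08313344 m

Δh = 83 mm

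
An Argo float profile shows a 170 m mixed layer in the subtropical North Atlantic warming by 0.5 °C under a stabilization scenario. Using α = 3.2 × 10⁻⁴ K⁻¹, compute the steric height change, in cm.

2.72 cm of thermosteric rise

Δh = αΔT·H = 3.2×10⁻⁴ × 0.5 × 170 = 0.02720 m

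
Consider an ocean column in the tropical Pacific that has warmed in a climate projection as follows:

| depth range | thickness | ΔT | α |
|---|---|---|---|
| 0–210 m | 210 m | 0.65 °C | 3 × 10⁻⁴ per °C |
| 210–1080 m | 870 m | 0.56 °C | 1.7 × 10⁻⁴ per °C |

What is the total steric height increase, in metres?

Δh = 0.124 m

0–210 m: 0.65 × 3×10⁻⁴ × 210 = 0.04095 m
Layer 2: 0.56 × 1.7×10⁻⁴ × 870 = 0.082824 m
Δh = 0.04095 + 0.082824 = 0.123774 m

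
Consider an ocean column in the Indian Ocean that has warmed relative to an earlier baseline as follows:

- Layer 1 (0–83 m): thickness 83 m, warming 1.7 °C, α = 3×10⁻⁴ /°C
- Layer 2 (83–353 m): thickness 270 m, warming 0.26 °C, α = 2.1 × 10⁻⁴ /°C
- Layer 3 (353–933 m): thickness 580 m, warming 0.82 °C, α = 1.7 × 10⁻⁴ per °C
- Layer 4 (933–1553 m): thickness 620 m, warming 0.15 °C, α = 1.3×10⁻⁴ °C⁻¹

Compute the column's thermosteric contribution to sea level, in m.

Layer 1: 1.7 × 3×10⁻⁴ × 83 = 0.04233 m
83–353 m: 0.26 × 2.1×10⁻⁴ × 270 = 0.014742 m
353–933 m: 1.7×10⁻⁴ × 580 × 0.82 = 0.080852 m
933–1553 m: 620 × 0.15 × 1.3×10⁻⁴ = 0.01209 m
Δh = 0.04233 + 0.014742 + 0.080852 + 0.01209 = 0.150014 m ≈ 0.150 m

about 0.150 m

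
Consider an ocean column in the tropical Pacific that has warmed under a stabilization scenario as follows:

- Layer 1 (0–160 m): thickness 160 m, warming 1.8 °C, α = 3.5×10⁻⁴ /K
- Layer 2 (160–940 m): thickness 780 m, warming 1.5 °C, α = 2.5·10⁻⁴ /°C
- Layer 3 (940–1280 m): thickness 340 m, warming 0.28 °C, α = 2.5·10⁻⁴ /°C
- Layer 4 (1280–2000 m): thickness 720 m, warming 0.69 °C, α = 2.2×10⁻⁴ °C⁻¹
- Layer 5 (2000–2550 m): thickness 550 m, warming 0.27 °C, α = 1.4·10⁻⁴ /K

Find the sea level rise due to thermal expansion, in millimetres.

0–160 m: 1.8 × 160 × 3.5×10⁻⁴ = 0.10080 m
Layer 2: 1.5 × 2.5×10⁻⁴ × 780 = 0.29250 m
Layer 3: 2.5×10⁻⁴ × 340 × 0.28 = 0.02380 m
Layer 4: 0.69 × 720 × 2.2×10⁻⁴ = 0.109296 m
550 × 1.4×10⁻⁴ × 0.27 = 0.02079 m
Δh = 0.10080 + 0.29250 + 0.02380 + 0.109296 + 0.02079 = 0.547186 m ≈ 550 mm

about 550 mm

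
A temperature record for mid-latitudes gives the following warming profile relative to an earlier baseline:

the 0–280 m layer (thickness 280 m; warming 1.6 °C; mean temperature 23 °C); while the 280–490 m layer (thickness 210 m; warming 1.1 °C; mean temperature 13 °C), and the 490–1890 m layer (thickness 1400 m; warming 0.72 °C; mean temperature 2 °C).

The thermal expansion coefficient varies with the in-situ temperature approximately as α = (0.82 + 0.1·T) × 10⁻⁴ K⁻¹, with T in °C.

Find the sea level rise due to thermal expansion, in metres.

Layer 1: α = (0.82 + 0.1×23)×10⁻⁴ = 3.12×10⁻⁴ K⁻¹
Layer 2: α = (0.82 + 0.1×13)×10⁻⁴ = 2.12×10⁻⁴ K⁻¹
Layer 3: α = (0.82 + 0.1×2)×10⁻⁴ = 1.02×10⁻⁴ K⁻¹
Layer 1: 1.6 × 280 × 3.12×10⁻⁴ = 0.139776 m
1.1 × 2.12×10⁻⁴ × 210 = 0.048972 m
490–1890 m: 0.72 × 1.02×10⁻⁴ × 1400 = 0.102816 m
Δh = 0.139776 + 0.048972 + 0.102816 = 0.291564 m

Δh ≈ 0.29 m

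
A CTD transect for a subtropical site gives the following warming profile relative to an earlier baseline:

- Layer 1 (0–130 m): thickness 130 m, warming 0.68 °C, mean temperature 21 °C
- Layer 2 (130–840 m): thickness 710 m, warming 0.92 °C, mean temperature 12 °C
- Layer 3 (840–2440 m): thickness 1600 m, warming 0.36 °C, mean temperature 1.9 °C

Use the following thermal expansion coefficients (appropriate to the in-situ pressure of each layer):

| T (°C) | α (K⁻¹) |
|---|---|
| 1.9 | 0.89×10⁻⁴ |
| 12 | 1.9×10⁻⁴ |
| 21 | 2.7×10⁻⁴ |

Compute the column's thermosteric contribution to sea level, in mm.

Layer 1 at 21 °C → α = 2.7×10⁻⁴ K⁻¹
Layer 2 at 12 °C → α = 1.9×10⁻⁴ K⁻¹
Layer 3 at 1.9 °C → α = 0.89×10⁻⁴ K⁻¹
0.68 × 130 × 2.7×10⁻⁴ = 0.023868 m
0.92 × 1.9×10⁻⁴ × 710 = 0.124108 m
1600 × 0.36 × 0.89×10⁻⁴ = 0.051264 m
Δh = 0.023868 + 0.124108 + 0.051264 = 0.19924 m ≈ 200 mm

200 mm of thermosteric rise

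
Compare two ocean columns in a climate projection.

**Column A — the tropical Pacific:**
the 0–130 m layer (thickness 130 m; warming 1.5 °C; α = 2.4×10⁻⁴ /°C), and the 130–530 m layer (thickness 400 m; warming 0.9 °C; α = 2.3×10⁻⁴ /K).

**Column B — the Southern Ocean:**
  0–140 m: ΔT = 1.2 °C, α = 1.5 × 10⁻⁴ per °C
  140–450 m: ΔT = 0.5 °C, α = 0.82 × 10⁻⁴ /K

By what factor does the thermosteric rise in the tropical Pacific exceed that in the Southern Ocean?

≈ 3.42×

A Layer 1: 130 × 1.5 × 2.4×10⁻⁴ = 0.04680 m
A 0.9 × 2.3×10⁻⁴ × 400 = 0.08280 m
A total: 0.12960 m
B 0–140 m: 1.5×10⁻⁴ × 1.2 × 140 = 0.02520 m
B 140–450 m: 310 × 0.82×10⁻⁴ × 0.5 = 0.01271 m
B total: 0.03791 m
Ratio: 0.12960 / 0.03791 ≈ 3.419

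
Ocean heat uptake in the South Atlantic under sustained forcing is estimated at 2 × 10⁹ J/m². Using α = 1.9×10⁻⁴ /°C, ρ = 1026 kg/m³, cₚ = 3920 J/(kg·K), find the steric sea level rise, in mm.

94.5 mm

Δh = αQ/(ρcₚ) = 1.9×10⁻⁴ × 2×10⁹ / (1026 × 3920) ≈ 0.094482 m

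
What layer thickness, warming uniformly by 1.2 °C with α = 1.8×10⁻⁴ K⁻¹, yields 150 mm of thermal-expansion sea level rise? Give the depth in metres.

about 694 m

H = Δh/(αΔT) = 0.15 / (1.8×10⁻⁴ × 1.2) ≈ 694.4 m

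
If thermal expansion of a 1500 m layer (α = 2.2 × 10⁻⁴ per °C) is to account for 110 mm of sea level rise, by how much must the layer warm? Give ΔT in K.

0.33 K

ΔT = Δh/(αH) = 0.11 / (2.2×10⁻⁴ × 1500) ≈ 0.3333 K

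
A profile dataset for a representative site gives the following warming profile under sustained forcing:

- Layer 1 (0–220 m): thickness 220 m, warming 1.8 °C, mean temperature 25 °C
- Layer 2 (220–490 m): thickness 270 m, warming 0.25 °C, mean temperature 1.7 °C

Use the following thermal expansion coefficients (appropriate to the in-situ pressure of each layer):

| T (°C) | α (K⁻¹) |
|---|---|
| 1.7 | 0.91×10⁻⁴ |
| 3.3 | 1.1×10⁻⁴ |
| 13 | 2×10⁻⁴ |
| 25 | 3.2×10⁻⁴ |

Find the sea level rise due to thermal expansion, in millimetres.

133 mm

Layer 1 at 25 °C → α = 3.2×10⁻⁴ K⁻¹
Layer 2 at 1.7 °C → α = 0.91×10⁻⁴ K⁻¹
0–220 m: 3.2×10⁻⁴ × 220 × 1.8 = 0.12672 m
Layer 2: 0.91×10⁻⁴ × 270 × 0.25 = 0.0061425 m
Δh = 0.12672 + 0.0061425 = 0.1328625 m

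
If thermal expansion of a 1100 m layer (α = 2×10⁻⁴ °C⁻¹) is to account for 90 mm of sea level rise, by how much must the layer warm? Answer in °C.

ΔT = Δh/(αH) = 0.09 / (2×10⁻⁴ × 1100) ≈ 0.4091 °C

0.409 °C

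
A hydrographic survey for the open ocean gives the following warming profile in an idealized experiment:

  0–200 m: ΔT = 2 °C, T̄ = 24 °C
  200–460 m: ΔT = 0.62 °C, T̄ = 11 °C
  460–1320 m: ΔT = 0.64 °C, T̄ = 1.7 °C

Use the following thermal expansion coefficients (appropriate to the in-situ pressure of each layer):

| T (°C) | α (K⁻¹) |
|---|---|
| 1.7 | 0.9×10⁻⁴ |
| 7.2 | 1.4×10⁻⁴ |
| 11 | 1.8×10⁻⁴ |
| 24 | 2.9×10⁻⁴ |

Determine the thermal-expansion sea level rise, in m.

Δh ≈ 0.19 m

Layer 1 at 24 °C → α = 2.9×10⁻⁴ K⁻¹
Layer 2 at 11 °C → α = 1.8×10⁻⁴ K⁻¹
Layer 3 at 1.7 °C → α = 0.9×10⁻⁴ K⁻¹
0–200 m: 2 × 2.9×10⁻⁴ × 200 = 0.11600 m
Layer 2: 1.8×10⁻⁴ × 260 × 0.62 = 0.029016 m
860 × 0.9×10⁻⁴ × 0.64 = 0.049536 m
Δh = 0.11600 + 0.029016 + 0.049536 = 0.194552 m ≈ 0.19 m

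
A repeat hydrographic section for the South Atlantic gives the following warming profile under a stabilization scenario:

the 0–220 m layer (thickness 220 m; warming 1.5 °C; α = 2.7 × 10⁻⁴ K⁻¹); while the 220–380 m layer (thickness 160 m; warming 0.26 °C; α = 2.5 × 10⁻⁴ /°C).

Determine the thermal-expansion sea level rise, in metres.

0.0995 m of thermosteric rise

1.5 × 2.7×10⁻⁴ × 220 = 0.08910 m
Layer 2: 2.5×10⁻⁴ × 160 × 0.26 = 0.01040 m
Δh = 0.08910 + 0.01040 = 0.09950 m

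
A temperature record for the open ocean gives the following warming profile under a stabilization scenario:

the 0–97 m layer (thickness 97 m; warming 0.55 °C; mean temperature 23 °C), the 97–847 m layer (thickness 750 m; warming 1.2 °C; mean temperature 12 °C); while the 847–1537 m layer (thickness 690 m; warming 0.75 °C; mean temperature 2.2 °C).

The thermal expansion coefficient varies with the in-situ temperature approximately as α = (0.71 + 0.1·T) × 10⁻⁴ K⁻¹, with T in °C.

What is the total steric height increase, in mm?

Layer 1: α = (0.71 + 0.1×23)×10⁻⁴ = 3.01×10⁻⁴ K⁻¹
Layer 2: α = (0.71 + 0.1×12)×10⁻⁴ = 1.91×10⁻⁴ K⁻¹
Layer 3: α = (0.71 + 0.1×2.2)×10⁻⁴ = 0.93×10⁻⁴ K⁻¹
0–97 m: 0.55 × 3.01×10⁻⁴ × 97 = 0.01605835 m
750 × 1.91×10⁻⁴ × 1.2 = 0.17190 m
Layer 3: 0.75 × 690 × 0.93×10⁻⁴ = 0.0481275 m
Δh = 0.01605835 + 0.17190 + 0.0481275 = 0.23608585 m

236 mm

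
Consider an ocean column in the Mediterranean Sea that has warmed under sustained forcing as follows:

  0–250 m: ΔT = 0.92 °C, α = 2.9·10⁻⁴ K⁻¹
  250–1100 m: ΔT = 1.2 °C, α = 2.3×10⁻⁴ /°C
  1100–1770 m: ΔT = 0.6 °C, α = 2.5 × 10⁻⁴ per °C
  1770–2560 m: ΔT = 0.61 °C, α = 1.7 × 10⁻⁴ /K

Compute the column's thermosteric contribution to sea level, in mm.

250 × 0.92 × 2.9×10⁻⁴ = 0.06670 m
Layer 2: 2.3×10⁻⁴ × 850 × 1.2 = 0.23460 m
1100–1770 m: 670 × 2.5×10⁻⁴ × 0.6 = 0.10050 m
1770–2560 m: 0.61 × 1.7×10⁻⁴ × 790 = 0.081923 m
Δh = 0.06670 + 0.23460 + 0.10050 + 0.081923 = 0.483723 m ≈ 480 mm

Δh = 480 mm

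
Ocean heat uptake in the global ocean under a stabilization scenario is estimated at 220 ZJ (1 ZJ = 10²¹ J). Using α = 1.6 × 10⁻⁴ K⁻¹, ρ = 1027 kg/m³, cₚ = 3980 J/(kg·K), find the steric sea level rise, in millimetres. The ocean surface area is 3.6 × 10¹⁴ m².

Per unit area: Q = 220×10²¹ / (3.6×10¹⁴) ≈ 6.111×10⁸ J/m²
Δh = αQ/(ρcₚ) = 1.6×10⁻⁴ × 6.111×10⁸ / (1027 × 3980) ≈ 0.023921 m

Δh ≈ 23.9 mm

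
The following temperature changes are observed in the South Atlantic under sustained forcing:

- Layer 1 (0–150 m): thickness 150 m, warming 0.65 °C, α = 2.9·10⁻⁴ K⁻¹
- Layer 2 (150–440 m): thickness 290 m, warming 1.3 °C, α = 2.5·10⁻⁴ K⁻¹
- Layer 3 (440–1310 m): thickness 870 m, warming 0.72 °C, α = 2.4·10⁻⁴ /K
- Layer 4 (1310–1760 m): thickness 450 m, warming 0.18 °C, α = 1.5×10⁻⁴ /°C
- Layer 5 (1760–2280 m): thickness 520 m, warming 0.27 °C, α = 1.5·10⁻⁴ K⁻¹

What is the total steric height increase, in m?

0.306 m

0–150 m: 150 × 0.65 × 2.9×10⁻⁴ = 0.028275 m
150–440 m: 2.5×10⁻⁴ × 290 × 1.3 = 0.09425 m
440–1310 m: 870 × 2.4×10⁻⁴ × 0.72 = 0.150336 m
450 × 1.5×10⁻⁴ × 0.18 = 0.01215 m
Layer 5: 520 × 0.27 × 1.5×10⁻⁴ = 0.02106 m
Δh = 0.028275 + 0.09425 + 0.150336 + 0.01215 + 0.02106 = 0.306071 m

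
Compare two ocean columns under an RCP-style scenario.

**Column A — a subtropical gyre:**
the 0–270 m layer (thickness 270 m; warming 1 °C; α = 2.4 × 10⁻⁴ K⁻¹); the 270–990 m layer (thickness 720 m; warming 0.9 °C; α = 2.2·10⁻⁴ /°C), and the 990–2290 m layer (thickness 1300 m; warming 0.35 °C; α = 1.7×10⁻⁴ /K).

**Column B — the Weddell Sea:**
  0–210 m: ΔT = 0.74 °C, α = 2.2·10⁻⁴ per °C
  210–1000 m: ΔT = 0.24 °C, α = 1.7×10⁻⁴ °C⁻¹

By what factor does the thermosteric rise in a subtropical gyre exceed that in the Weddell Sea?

A Layer 1: 1 × 2.4×10⁻⁴ × 270 = 0.06480 m
A 2.2×10⁻⁴ × 720 × 0.9 = 0.14256 m
A Layer 3: 1300 × 1.7×10⁻⁴ × 0.35 = 0.07735 m
A total: 0.28471 m
B 0–210 m: 210 × 2.2×10⁻⁴ × 0.74 = 0.034188 m
B Layer 2: 0.24 × 790 × 1.7×10⁻⁴ = 0.032232 m
B total: 0.06642 m
Ratio: 0.28471 / 0.06642 ≈ 4.287

≈ 4.29×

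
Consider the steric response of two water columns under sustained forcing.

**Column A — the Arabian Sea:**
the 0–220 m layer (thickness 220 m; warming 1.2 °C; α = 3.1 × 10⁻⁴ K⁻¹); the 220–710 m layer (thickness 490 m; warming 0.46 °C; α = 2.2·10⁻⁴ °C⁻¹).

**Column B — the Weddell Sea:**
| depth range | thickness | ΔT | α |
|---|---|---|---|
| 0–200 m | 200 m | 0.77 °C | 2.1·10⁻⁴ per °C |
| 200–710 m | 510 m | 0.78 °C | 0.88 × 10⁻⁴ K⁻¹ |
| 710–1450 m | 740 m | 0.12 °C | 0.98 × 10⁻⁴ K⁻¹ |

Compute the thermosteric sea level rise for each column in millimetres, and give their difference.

A 0–220 m: 3.1×10⁻⁴ × 220 × 1.2 = 0.08184 m
A 0.46 × 2.2×10⁻⁴ × 490 = 0.049588 m
A total: 0.131428 m
B 0–200 m: 2.1×10⁻⁴ × 0.77 × 200 = 0.03234 m
B 200–710 m: 0.88×10⁻⁴ × 510 × 0.78 = 0.0350064 m
B 740 × 0.98×10⁻⁴ × 0.12 = 0.0087024 m
B total: 0.0760488 m
Difference: 0.131428 − 0.0760488 = 0.0553792 m

Δh_A ≈ 130 mm, Δh_B ≈ 76 mm; difference ≈ 55 mm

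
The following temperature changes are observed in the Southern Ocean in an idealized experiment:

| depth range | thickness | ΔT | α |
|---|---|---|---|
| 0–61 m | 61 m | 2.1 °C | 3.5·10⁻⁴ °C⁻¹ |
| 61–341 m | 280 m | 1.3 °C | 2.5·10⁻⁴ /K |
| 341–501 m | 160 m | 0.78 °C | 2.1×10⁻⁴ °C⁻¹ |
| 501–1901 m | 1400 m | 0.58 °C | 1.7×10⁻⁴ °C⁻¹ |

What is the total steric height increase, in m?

Layer 1: 3.5×10⁻⁴ × 61 × 2.1 = 0.044835 m
Layer 2: 2.5×10⁻⁴ × 280 × 1.3 = 0.09100 m
Layer 3: 160 × 0.78 × 2.1×10⁻⁴ = 0.026208 m
1.7×10⁻⁴ × 0.58 × 1400 = 0.13804 m
Δh = 0.044835 + 0.09100 + 0.026208 + 0.13804 = 0.300083 m

about 0.30 m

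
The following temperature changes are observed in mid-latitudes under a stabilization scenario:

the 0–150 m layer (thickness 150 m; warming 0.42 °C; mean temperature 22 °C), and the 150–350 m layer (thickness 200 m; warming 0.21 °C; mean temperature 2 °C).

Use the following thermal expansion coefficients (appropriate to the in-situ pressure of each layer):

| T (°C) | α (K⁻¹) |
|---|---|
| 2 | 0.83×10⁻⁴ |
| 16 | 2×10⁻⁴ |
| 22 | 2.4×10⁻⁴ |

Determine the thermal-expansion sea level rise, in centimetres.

about 1.9 cm

Layer 1 at 22 °C → α = 2.4×10⁻⁴ K⁻¹
Layer 2 at 2 °C → α = 0.83×10⁻⁴ K⁻¹
Layer 1: 2.4×10⁻⁴ × 150 × 0.42 = 0.01512 m
Layer 2: 200 × 0.21 × 0.83×10⁻⁴ = 0.003486 m
Δh = 0.01512 + 0.003486 = 0.018606 m ≈ 1.9 cm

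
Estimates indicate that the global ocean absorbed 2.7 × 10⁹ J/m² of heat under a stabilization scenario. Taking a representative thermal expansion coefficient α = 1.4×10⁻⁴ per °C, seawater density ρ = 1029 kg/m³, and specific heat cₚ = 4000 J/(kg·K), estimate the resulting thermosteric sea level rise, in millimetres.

Δh = αQ/(ρcₚ) = 1.4×10⁻⁴ × 2.7×10⁹ / (1029 × 4000) ≈ 0.091837 m

91.8 mm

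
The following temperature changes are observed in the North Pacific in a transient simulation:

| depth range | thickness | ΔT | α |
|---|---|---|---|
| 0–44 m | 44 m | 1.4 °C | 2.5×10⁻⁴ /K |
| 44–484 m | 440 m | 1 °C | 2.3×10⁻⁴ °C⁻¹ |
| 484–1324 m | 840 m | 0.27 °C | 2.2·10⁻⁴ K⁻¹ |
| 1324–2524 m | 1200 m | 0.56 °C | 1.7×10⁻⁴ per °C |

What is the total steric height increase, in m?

Δh ≈ 0.281 m

Layer 1: 1.4 × 44 × 2.5×10⁻⁴ = 0.01540 m
440 × 2.3×10⁻⁴ × 1 = 0.10120 m
484–1324 m: 2.2×10⁻⁴ × 0.27 × 840 = 0.049896 m
Layer 4: 0.56 × 1.7×10⁻⁴ × 1200 = 0.11424 m
Δh = 0.01540 + 0.10120 + 0.049896 + 0.11424 = 0.280736 m ≈ 0.281 m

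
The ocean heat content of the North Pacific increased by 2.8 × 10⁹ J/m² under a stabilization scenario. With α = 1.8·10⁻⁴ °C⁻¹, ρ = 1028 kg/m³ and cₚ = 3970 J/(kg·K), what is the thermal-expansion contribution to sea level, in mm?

123 mm of thermosteric rise

Δh = αQ/(ρcₚ) = 1.8×10⁻⁴ × 2.8×10⁹ / (1028 × 3970) ≈ 0.12349 m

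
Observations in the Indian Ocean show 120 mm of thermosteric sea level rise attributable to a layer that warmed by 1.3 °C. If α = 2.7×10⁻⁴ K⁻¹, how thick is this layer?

342 m

H = Δh/(αΔT) = 0.12 / (2.7×10⁻⁴ × 1.3) ≈ 341.9 m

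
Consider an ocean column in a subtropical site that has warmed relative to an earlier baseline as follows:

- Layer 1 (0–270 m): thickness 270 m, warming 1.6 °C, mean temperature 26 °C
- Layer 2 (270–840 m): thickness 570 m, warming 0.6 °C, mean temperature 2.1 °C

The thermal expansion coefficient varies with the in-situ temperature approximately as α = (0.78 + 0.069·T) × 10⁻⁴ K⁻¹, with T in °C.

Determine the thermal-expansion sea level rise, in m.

0.14 m of thermosteric rise

Layer 1: α = (0.78 + 0.069×26)×10⁻⁴ = 2.574×10⁻⁴ K⁻¹
Layer 2: α = (0.78 + 0.069×2.1)×10⁻⁴ = 0.9249×10⁻⁴ K⁻¹
1.6 × 2.574×10⁻⁴ × 270 = 0.1111968 m
0.6 × 570 × 0.9249×10⁻⁴ = 0.03163158 m
Δh = 0.1111968 + 0.03163158 = 0.14282838 m ≈ 0.14 m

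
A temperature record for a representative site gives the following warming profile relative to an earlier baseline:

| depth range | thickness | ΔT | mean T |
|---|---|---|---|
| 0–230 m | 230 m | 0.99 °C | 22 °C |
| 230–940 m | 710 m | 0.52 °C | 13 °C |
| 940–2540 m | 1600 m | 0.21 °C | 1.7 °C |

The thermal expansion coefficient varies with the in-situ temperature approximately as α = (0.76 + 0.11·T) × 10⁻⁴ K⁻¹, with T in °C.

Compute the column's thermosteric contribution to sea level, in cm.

Layer 1: α = (0.76 + 0.11×22)×10⁻⁴ = 3.18×10⁻⁴ K⁻¹
Layer 2: α = (0.76 + 0.11×13)×10⁻⁴ = 2.19×10⁻⁴ K⁻¹
Layer 3: α = (0.76 + 0.11×1.7)×10⁻⁴ = 0.947×10⁻⁴ K⁻¹
0.99 × 230 × 3.18×10⁻⁴ = 0.0724086 m
230–940 m: 2.19×10⁻⁴ × 0.52 × 710 = 0.0808548 m
940–2540 m: 0.947×10⁻⁴ × 1600 × 0.21 = 0.0318192 m
Δh = 0.0724086 + 0.0808548 + 0.0318192 = 0.1850826 m

about 18.5 cm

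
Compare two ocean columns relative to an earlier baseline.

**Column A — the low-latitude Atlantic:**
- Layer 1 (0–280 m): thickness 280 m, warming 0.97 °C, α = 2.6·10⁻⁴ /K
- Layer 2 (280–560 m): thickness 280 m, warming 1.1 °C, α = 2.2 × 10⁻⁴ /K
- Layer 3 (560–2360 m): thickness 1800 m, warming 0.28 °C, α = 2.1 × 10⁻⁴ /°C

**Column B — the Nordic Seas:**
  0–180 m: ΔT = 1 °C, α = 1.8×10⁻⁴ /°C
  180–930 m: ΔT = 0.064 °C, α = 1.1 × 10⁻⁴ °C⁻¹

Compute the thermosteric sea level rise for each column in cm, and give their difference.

A: 24.4 cm; B: 3.77 cm; difference 20.7 cm

A 280 × 2.6×10⁻⁴ × 0.97 = 0.070616 m
A 280–560 m: 2.2×10⁻⁴ × 280 × 1.1 = 0.06776 m
A Layer 3: 0.28 × 2.1×10⁻⁴ × 1800 = 0.10584 m
A total: 0.244216 m
B 0–180 m: 1 × 180 × 1.8×10⁻⁴ = 0.03240 m
B 180–930 m: 1.1×10⁻⁴ × 750 × 0.064 = 0.00528 m
B total: 0.03768 m
Difference: 0.244216 − 0.03768 = 0.206536 m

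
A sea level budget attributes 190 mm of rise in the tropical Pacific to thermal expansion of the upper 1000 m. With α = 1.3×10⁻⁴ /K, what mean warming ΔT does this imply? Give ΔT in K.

ΔT ≈ 1.46 K

ΔT = Δh/(αH) = 0.19 / (1.3×10⁻⁴ × 1000) ≈ 1.462 K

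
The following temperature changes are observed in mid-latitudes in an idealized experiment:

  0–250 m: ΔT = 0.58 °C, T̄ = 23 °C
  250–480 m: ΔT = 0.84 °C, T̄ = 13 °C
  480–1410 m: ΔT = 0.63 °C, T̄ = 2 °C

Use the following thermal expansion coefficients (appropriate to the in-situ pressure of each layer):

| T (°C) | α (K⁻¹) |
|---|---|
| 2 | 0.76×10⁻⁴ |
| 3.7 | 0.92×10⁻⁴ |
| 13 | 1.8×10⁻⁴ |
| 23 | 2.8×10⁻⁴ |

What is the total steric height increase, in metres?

Layer 1 at 23 °C → α = 2.8×10⁻⁴ K⁻¹
Layer 2 at 13 °C → α = 1.8×10⁻⁴ K⁻¹
Layer 3 at 2 °C → α = 0.76×10⁻⁴ K⁻¹
2.8×10⁻⁴ × 250 × 0.58 = 0.04060 m
1.8×10⁻⁴ × 230 × 0.84 = 0.034776 m
930 × 0.76×10⁻⁴ × 0.63 = 0.0445284 m
Δh = 0.04060 + 0.034776 + 0.0445284 = 0.1199044 m

0.120 m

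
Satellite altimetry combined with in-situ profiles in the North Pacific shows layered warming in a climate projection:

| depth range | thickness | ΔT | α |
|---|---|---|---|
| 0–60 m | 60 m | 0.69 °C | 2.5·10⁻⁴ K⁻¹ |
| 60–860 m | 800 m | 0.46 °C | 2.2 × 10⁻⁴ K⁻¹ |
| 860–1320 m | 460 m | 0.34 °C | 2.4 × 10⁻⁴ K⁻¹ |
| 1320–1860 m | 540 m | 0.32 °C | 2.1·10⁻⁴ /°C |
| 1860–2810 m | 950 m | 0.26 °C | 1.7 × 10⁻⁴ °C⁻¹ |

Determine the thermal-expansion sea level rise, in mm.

0–60 m: 60 × 0.69 × 2.5×10⁻⁴ = 0.01035 m
60–860 m: 800 × 0.46 × 2.2×10⁻⁴ = 0.08096 m
Layer 3: 0.34 × 460 × 2.4×10⁻⁴ = 0.037536 m
Layer 4: 540 × 2.1×10⁻⁴ × 0.32 = 0.036288 m
950 × 1.7×10⁻⁴ × 0.26 = 0.04199 m
Δh = 0.01035 + 0.08096 + 0.037536 + 0.036288 + 0.04199 = 0.207124 m

207 mm of thermosteric rise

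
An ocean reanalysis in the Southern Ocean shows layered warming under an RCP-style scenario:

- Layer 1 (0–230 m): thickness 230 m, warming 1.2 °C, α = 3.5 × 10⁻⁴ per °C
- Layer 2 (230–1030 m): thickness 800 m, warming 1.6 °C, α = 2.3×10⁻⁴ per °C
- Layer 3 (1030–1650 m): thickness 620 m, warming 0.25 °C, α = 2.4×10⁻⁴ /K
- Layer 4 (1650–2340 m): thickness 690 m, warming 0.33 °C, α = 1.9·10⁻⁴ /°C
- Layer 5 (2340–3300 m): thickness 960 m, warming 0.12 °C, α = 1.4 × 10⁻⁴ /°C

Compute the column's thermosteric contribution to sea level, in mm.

488 mm

Layer 1: 230 × 3.5×10⁻⁴ × 1.2 = 0.09660 m
230–1030 m: 800 × 2.3×10⁻⁴ × 1.6 = 0.29440 m
2.4×10⁻⁴ × 620 × 0.25 = 0.03720 m
1650–2340 m: 690 × 1.9×10⁻⁴ × 0.33 = 0.043263 m
Layer 5: 1.4×10⁻⁴ × 960 × 0.12 = 0.016128 m
Δh = 0.09660 + 0.29440 + 0.03720 + 0.043263 + 0.016128 = 0.487591 m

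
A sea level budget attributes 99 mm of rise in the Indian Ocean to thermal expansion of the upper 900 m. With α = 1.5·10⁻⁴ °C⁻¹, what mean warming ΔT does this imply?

ΔT = Δh/(αH) = 0.099 / (1.5×10⁻⁴ × 900) ≈ 0.7333 K

ΔT ≈ 0.733 K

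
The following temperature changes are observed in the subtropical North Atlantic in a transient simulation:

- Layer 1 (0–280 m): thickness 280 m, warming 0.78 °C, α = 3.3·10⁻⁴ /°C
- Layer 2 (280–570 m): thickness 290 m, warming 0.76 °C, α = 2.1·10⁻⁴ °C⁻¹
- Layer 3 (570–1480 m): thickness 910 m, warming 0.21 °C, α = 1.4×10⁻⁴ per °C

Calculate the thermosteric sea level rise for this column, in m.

Δh = 0.145 m

Layer 1: 3.3×10⁻⁴ × 280 × 0.78 = 0.072072 m
280–570 m: 290 × 0.76 × 2.1×10⁻⁴ = 0.046284 m
570–1480 m: 910 × 1.4×10⁻⁴ × 0.21 = 0.026754 m
Δh = 0.072072 + 0.046284 + 0.026754 = 0.14511 m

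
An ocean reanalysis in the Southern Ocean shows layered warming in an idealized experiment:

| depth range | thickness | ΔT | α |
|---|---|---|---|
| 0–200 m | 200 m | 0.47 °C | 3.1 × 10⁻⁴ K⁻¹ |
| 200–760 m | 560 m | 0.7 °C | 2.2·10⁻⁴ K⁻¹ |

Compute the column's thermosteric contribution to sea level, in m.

Layer 1: 0.47 × 200 × 3.1×10⁻⁴ = 0.02914 m
Layer 2: 2.2×10⁻⁴ × 560 × 0.7 = 0.08624 m
Δh = 0.02914 + 0.08624 = 0.11538 m ≈ 0.115 m

0.115 m of thermosteric rise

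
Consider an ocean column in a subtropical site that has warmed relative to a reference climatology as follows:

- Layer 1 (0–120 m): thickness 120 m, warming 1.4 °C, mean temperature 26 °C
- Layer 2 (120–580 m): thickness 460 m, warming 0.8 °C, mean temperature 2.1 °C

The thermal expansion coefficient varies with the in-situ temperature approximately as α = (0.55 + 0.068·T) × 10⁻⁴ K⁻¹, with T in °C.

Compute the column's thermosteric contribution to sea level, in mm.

Layer 1: α = (0.55 + 0.068×26)×10⁻⁴ = 2.318×10⁻⁴ K⁻¹
Layer 2: α = (0.55 + 0.068×2.1)×10⁻⁴ = 0.6928×10⁻⁴ K⁻¹
2.318×10⁻⁴ × 1.4 × 120 = 0.0389424 m
120–580 m: 0.8 × 0.6928×10⁻⁴ × 460 = 0.02549504 m
Δh = 0.0389424 + 0.02549504 = 0.06443744 m

64.4 mm of thermosteric rise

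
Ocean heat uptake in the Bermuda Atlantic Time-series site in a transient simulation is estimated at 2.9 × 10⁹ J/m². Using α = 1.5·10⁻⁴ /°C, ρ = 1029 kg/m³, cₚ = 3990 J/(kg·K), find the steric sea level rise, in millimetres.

106 mm of thermosteric rise

Δh = αQ/(ρcₚ) = 1.5×10⁻⁴ × 2.9×10⁹ / (1029 × 3990) ≈ 0.10595 m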